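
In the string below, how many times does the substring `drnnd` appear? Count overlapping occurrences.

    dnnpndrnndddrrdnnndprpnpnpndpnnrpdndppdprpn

Sliding a length-5 window over the 43 characters (39 positions):
  position 6–10: drnnd

1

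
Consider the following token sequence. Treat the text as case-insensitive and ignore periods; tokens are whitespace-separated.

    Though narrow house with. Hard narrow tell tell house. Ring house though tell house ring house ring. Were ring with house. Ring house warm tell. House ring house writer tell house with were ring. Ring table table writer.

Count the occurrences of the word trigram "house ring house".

Scanning the 36 overlapping trigram windows for "house ring house":
  position 9–11: house ring house
  position 14–16: house ring house
  position 21–23: house ring house
  position 26–28: house ring house

4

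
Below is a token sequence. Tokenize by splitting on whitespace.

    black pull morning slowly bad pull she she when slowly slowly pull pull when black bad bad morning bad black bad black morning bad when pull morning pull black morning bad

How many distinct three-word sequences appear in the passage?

31 tokens → 29 trigram windows in total.
Repeated trigrams (each contributes count−1 duplicates):
  black morning bad: 2
1 duplicate windows → 29 − 1 = 28 distinct.

28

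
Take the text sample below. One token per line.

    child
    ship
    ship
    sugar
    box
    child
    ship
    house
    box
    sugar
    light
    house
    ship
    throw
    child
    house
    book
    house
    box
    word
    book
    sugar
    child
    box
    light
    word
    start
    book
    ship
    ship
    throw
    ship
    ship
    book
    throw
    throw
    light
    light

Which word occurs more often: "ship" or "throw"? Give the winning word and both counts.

"ship": 8 occurrences
"throw": 4 occurrences

"ship" (8 vs 4)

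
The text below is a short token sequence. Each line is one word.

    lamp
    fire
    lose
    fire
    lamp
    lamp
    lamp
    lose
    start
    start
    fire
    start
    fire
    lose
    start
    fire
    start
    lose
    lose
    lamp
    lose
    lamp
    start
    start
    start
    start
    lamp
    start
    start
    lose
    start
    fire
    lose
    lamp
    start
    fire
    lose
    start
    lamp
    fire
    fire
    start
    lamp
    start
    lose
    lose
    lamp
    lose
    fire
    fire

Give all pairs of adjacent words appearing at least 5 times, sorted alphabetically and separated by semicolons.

start fire; start start

Bigram counts meeting the condition (at least 5 times):
  start fire: 5
  start start: 5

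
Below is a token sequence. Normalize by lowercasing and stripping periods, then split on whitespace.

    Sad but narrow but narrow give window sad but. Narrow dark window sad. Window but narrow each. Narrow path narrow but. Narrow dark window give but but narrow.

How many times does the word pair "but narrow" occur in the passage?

Scanning the 27 overlapping bigram windows for "but narrow":
  position 2–3: but narrow
  position 4–5: but narrow
  position 9–10: but narrow
  position 15–16: but narrow
  position 21–22: but narrow
  position 27–28: but narrow

6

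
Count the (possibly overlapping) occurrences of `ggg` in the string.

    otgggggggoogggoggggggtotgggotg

11

Sliding a length-3 window over the 30 characters (28 positions):
  position 3–5: ggg
  position 4–6: ggg
  position 5–7: ggg
  position 6–8: ggg
  position 7–9: ggg
  position 12–14: ggg
  position 16–18: ggg
  position 17–19: ggg
  position 18–20: ggg
  position 19–21: ggg
  … (1 more)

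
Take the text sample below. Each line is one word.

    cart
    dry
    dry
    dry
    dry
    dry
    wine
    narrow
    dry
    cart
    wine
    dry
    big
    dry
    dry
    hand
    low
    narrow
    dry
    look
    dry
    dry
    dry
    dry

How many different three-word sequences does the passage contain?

18

24 tokens → 22 trigram windows in total.
Repeated trigrams (each contributes count−1 duplicates):
  dry dry dry: 5
4 duplicate windows → 22 − 4 = 18 distinct.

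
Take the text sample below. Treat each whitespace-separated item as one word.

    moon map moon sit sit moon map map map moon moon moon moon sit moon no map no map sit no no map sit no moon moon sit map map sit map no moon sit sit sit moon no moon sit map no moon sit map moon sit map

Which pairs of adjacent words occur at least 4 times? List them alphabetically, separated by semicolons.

Bigram counts meeting the condition (at least 4 times):
  moon moon: 4
  moon sit: 7
  no moon: 4
  sit map: 5

moon moon; moon sit; no moon; sit map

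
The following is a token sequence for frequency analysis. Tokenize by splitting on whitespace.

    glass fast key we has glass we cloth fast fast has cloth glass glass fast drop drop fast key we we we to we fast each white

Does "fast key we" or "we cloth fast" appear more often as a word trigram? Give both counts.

"fast key we": 2 occurrences
"we cloth fast": 1 occurrence

"fast key we" (2 vs 1)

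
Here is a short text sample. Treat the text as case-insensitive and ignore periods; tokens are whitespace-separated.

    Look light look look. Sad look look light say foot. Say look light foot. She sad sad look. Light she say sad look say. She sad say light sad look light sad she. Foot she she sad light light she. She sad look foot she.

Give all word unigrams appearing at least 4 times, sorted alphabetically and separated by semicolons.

Unigram counts meeting the condition (at least 4 times):
  foot: 4
  light: 8
  look: 10
  sad: 9
  say: 5
  she: 9

foot; light; look; sad; say; she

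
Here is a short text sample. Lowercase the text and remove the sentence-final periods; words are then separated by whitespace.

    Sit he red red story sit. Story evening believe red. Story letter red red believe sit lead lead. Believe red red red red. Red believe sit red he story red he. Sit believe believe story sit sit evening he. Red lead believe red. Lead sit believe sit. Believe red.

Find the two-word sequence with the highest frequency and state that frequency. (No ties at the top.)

"red red", 6 times

Bigram frequencies (highest first):
  red red: 6
  believe red: 4
  believe sit: 3
  sit believe: 3
  he red: 2
  red story: 2
  … (23 more, each ≤ 2)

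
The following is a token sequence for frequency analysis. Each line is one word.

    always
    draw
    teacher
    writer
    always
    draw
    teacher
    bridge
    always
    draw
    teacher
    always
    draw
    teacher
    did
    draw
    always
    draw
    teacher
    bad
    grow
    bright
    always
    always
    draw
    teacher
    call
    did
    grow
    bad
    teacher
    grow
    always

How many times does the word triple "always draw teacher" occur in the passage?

6

Scanning the 31 overlapping trigram windows for "always draw teacher":
  position 1–3: always draw teacher
  position 5–7: always draw teacher
  position 9–11: always draw teacher
  position 12–14: always draw teacher
  position 17–19: always draw teacher
  position 24–26: always draw teacher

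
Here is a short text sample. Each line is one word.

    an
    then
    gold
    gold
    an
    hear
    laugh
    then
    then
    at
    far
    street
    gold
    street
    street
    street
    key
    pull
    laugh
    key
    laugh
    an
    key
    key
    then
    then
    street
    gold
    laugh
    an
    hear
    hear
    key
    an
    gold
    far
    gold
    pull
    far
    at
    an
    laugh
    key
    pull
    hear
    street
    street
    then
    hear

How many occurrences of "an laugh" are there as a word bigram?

Scanning the 48 overlapping bigram windows for "an laugh":
  position 41–42: an laugh

1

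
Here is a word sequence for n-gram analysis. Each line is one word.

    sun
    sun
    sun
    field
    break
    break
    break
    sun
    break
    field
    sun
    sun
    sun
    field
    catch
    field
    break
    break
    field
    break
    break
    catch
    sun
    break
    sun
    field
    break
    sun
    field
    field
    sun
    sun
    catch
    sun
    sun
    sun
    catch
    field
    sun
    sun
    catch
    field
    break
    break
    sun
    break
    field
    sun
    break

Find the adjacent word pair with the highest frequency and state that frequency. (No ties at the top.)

Bigram frequencies (highest first):
  sun sun: 8
  field break: 5
  break break: 5
  sun field: 4
  break sun: 4
  sun break: 4
  … (8 more, each ≤ 4)

"sun sun", 8 times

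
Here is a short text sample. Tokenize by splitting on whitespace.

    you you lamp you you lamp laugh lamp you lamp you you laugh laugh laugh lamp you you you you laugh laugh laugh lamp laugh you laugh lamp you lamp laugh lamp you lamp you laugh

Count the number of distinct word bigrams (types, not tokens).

36 tokens → 35 bigram windows in total.
Repeated bigrams (each contributes count−1 duplicates):
  lamp you: 7
  you you: 6
  laugh lamp: 5
  you lamp: 5
  laugh laugh: 4
  you laugh: 4
  lamp laugh: 3
27 duplicate windows → 35 − 27 = 8 distinct.

8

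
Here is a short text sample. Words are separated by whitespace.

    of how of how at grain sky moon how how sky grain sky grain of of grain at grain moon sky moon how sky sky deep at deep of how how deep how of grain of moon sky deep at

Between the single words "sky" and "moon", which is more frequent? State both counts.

"sky" (7 vs 4)

"sky": 7 occurrences
"moon": 4 occurrences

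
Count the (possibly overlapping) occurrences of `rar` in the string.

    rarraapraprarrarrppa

Sliding a length-3 window over the 20 characters (18 positions):
  position 1–3: rar
  position 11–13: rar
  position 14–16: rar

3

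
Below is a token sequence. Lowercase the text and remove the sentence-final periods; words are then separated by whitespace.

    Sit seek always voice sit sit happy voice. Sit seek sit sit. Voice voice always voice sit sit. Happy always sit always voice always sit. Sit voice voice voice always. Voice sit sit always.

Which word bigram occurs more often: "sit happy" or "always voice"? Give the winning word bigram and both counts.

"sit happy": 2 occurrences
"always voice": 4 occurrences

"always voice" (4 vs 2)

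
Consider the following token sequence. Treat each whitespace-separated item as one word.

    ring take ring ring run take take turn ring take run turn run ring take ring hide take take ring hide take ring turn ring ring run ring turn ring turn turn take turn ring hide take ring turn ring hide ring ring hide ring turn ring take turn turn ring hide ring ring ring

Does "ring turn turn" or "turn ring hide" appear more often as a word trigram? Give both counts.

"ring turn turn": 1 occurrence
"turn ring hide": 3 occurrences

"turn ring hide" (3 vs 1)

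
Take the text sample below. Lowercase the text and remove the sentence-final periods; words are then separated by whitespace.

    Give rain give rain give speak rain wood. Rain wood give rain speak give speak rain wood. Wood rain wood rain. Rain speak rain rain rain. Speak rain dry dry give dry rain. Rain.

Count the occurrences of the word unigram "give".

Scanning the 34 tokens for "give":
  position 1: give
  position 3: give
  position 5: give
  position 11: give
  position 14: give
  position 31: give

6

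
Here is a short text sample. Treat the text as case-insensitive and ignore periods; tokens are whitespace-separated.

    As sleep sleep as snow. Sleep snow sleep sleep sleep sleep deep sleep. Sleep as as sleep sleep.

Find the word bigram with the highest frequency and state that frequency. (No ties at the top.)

"sleep sleep", 6 times

Bigram frequencies (highest first):
  sleep sleep: 6
  as sleep: 2
  sleep as: 2
  snow sleep: 2
  as snow: 1
  sleep snow: 1
  … (3 more, each ≤ 1)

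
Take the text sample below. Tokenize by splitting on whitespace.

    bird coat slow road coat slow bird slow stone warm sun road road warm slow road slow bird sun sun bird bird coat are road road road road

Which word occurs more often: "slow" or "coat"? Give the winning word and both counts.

"slow": 5 occurrences
"coat": 3 occurrences

"slow" (5 vs 3)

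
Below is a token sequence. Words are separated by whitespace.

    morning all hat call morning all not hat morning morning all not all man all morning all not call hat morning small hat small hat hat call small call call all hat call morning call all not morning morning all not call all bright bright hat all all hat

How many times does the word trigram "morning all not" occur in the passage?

Scanning the 47 overlapping trigram windows for "morning all not":
  position 5–7: morning all not
  position 10–12: morning all not
  position 16–18: morning all not
  position 39–41: morning all not

4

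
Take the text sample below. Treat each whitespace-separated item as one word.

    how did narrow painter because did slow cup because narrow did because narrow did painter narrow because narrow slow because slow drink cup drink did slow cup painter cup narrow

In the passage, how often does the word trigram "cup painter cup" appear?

Scanning the 28 overlapping trigram windows for "cup painter cup":
  position 27–29: cup painter cup

1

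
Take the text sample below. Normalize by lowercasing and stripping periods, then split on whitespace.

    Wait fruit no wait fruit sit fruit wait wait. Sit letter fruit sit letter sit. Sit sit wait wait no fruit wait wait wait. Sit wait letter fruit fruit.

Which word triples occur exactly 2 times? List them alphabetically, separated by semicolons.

Trigram counts meeting the condition (exactly 2 times):
  fruit wait wait: 2
  wait wait sit: 2

fruit wait wait; wait wait sit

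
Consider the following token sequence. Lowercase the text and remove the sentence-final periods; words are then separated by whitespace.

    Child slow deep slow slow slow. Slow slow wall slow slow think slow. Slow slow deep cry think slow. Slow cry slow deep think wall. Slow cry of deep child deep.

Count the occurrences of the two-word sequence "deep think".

Scanning the 30 overlapping bigram windows for "deep think":
  position 23–24: deep think

1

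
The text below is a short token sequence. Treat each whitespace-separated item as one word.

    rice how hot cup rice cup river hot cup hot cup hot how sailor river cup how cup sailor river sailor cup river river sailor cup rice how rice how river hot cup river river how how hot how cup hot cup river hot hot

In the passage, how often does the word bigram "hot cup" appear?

Scanning the 44 overlapping bigram windows for "hot cup":
  position 3–4: hot cup
  position 8–9: hot cup
  position 10–11: hot cup
  position 32–33: hot cup
  position 41–42: hot cup

5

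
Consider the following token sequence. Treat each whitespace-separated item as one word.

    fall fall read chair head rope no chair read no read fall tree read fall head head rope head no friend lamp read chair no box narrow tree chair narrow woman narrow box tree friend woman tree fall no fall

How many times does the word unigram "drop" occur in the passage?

Scanning the 40 tokens for "drop":
  (none found)

0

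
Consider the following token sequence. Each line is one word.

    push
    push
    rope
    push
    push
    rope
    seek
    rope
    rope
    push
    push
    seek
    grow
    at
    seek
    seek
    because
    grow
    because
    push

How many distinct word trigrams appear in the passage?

20 tokens → 18 trigram windows in total.
Repeated trigrams (each contributes count−1 duplicates):
  push push rope: 2
  rope push push: 2
2 duplicate windows → 18 − 2 = 16 distinct.

16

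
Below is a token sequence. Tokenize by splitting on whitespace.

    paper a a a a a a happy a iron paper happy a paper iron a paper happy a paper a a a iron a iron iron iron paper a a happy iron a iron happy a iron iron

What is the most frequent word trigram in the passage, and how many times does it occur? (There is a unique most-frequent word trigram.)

"a a a", 5 times

Trigram frequencies (highest first):
  a a a: 5
  paper a a: 3
  a a happy: 2
  happy a iron: 2
  paper happy a: 2
  happy a paper: 2
  … (19 more, each ≤ 2)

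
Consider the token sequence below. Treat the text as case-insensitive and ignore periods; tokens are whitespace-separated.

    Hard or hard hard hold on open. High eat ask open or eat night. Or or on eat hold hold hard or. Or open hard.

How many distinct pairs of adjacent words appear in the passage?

22

25 tokens → 24 bigram windows in total.
Repeated bigrams (each contributes count−1 duplicates):
  hard or: 2
  or or: 2
2 duplicate windows → 24 − 2 = 22 distinct.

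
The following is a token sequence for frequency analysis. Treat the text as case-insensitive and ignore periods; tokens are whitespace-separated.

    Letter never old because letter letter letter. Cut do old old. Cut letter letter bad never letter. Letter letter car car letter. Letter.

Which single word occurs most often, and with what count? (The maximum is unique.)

Unigram frequencies (highest first):
  letter: 11
  old: 3
  never: 2
  cut: 2
  car: 2
  because: 1
  … (2 more, each ≤ 1)

"letter", 11 times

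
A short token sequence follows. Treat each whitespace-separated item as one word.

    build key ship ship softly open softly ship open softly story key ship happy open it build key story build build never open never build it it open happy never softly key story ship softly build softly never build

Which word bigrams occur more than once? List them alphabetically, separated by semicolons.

build key; key ship; key story; never build; open softly; ship softly

Bigram counts meeting the condition (more than once):
  build key: 2
  key ship: 2
  key story: 2
  never build: 2
  open softly: 2
  ship softly: 2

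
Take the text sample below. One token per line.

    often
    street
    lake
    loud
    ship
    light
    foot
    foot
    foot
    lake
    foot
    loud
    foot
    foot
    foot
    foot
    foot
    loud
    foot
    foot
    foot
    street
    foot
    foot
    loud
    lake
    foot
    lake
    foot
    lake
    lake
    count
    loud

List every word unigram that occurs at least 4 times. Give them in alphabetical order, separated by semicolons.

Unigram counts meeting the condition (at least 4 times):
  foot: 16
  lake: 6
  loud: 5

foot; lake; loud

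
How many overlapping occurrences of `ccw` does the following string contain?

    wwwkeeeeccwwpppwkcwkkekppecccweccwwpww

Sliding a length-3 window over the 38 characters (36 positions):
  position 9–11: ccw
  position 28–30: ccw
  position 32–34: ccw

3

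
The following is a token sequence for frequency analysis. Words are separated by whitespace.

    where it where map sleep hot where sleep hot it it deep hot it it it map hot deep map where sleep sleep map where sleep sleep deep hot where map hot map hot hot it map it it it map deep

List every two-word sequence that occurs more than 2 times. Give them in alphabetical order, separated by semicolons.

hot it; it it; it map; map hot; where sleep

Bigram counts meeting the condition (more than 2 times):
  hot it: 3
  it it: 5
  it map: 3
  map hot: 3
  where sleep: 3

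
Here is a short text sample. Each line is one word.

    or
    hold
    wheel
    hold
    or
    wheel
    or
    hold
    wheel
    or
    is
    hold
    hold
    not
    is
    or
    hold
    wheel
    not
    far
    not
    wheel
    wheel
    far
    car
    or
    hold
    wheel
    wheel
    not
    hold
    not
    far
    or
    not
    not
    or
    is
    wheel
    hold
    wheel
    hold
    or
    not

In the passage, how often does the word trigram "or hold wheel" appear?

4

Scanning the 42 overlapping trigram windows for "or hold wheel":
  position 1–3: or hold wheel
  position 7–9: or hold wheel
  position 16–18: or hold wheel
  position 26–28: or hold wheel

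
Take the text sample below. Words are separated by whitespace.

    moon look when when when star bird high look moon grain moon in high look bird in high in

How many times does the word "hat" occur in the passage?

0

Scanning the 19 tokens for "hat":
  (none found)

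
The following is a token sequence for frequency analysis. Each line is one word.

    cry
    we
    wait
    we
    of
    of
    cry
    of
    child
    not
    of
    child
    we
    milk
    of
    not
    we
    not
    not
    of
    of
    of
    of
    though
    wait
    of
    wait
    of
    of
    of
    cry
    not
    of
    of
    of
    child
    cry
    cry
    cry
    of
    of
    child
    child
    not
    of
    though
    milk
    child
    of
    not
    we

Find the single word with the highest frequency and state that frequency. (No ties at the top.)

"of", 20 times

Unigram frequencies (highest first):
  of: 20
  not: 7
  cry: 6
  child: 6
  we: 5
  wait: 3
  … (2 more, each ≤ 2)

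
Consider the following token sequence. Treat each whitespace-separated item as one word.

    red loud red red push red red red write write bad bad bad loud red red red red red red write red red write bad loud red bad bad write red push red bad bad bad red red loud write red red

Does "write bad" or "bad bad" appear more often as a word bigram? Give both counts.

"bad bad" (5 vs 2)

"write bad": 2 occurrences
"bad bad": 5 occurrences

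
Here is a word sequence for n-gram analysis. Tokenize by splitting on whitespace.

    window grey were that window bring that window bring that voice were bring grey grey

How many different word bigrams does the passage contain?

15 tokens → 14 bigram windows in total.
Repeated bigrams (each contributes count−1 duplicates):
  bring that: 2
  that window: 2
  window bring: 2
3 duplicate windows → 14 − 3 = 11 distinct.

11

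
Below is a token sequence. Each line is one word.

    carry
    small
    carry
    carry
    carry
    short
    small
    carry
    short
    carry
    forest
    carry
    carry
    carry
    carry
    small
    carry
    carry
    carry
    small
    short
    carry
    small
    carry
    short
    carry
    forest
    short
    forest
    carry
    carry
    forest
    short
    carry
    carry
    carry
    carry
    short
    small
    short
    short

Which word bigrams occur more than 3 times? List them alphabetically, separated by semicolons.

Bigram counts meeting the condition (more than 3 times):
  carry carry: 11
  carry short: 4
  carry small: 4
  short carry: 4
  small carry: 4

carry carry; carry short; carry small; short carry; small carry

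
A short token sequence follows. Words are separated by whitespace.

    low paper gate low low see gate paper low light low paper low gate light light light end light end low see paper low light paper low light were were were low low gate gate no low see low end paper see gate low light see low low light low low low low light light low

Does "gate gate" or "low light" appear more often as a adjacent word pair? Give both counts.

"low light" (6 vs 1)

"gate gate": 1 occurrence
"low light": 6 occurrences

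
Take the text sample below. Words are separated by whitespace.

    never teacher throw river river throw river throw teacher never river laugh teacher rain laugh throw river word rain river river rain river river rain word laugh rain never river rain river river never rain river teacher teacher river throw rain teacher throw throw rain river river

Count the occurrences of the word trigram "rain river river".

Scanning the 45 overlapping trigram windows for "rain river river":
  position 19–21: rain river river
  position 22–24: rain river river
  position 31–33: rain river river
  position 45–47: rain river river

4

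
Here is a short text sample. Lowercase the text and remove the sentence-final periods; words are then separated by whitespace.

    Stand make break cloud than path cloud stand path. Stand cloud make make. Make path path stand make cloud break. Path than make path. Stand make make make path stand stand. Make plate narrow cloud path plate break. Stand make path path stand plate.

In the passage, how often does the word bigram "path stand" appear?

5

Scanning the 43 overlapping bigram windows for "path stand":
  position 9–10: path stand
  position 16–17: path stand
  position 24–25: path stand
  position 29–30: path stand
  position 42–43: path stand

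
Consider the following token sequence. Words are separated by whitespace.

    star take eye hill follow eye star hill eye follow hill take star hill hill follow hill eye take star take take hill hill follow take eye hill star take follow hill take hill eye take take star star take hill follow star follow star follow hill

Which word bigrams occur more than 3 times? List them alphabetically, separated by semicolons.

Bigram counts meeting the condition (more than 3 times):
  follow hill: 4
  hill follow: 4
  star take: 4

follow hill; hill follow; star take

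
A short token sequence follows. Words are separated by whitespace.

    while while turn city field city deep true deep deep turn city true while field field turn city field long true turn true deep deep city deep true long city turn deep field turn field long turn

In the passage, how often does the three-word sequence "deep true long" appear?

Scanning the 35 overlapping trigram windows for "deep true long":
  position 27–29: deep true long

1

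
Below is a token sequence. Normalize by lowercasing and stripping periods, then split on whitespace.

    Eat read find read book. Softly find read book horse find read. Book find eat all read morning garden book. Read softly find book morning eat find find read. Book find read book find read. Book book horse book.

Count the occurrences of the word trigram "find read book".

6

Scanning the 37 overlapping trigram windows for "find read book":
  position 3–5: find read book
  position 7–9: find read book
  position 11–13: find read book
  position 28–30: find read book
  position 31–33: find read book
  position 34–36: find read book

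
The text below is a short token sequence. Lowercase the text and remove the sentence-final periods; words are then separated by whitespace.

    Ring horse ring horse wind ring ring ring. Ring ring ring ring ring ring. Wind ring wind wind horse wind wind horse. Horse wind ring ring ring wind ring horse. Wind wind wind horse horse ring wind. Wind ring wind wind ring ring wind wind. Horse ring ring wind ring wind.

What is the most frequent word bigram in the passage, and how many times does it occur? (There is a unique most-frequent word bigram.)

"ring ring", 12 times

Bigram frequencies (highest first):
  ring ring: 12
  ring wind: 8
  wind ring: 7
  wind wind: 7
  horse wind: 4
  wind horse: 4
  … (3 more, each ≤ 3)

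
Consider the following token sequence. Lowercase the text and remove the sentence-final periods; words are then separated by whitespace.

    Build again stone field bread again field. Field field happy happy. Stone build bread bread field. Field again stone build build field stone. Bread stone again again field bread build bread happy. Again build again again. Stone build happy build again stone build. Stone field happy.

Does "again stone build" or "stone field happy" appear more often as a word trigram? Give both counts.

"again stone build": 3 occurrences
"stone field happy": 1 occurrence

"again stone build" (3 vs 1)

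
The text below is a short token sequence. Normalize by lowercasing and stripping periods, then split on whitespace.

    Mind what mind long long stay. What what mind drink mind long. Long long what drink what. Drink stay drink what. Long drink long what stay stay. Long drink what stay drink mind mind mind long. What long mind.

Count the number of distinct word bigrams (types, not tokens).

39 tokens → 38 bigram windows in total.
Repeated bigrams (each contributes count−1 duplicates):
  drink what: 3
  long long: 3
  long what: 3
  mind long: 3
  drink mind: 2
  long drink: 2
  mind mind: 2
  stay drink: 2
  … (4 more repeated)
16 duplicate windows → 38 − 16 = 22 distinct.

22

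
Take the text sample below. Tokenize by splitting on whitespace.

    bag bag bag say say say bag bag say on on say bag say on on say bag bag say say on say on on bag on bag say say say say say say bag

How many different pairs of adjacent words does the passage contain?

35 tokens → 34 bigram windows in total.
Repeated bigrams (each contributes count−1 duplicates):
  say say: 8
  bag say: 5
  bag bag: 4
  say bag: 4
  say on: 4
  on on: 3
  on say: 3
  on bag: 2
25 duplicate windows → 34 − 25 = 9 distinct.

9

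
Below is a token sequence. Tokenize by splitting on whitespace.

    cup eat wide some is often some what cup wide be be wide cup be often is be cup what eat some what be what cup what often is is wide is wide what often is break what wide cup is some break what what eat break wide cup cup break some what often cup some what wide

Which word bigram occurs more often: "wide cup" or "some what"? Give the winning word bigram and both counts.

"wide cup": 3 occurrences
"some what": 4 occurrences

"some what" (4 vs 3)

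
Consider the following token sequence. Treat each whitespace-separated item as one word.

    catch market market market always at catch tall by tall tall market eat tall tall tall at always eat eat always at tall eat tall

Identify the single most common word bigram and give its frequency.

"tall tall", 3 times

Bigram frequencies (highest first):
  tall tall: 3
  market market: 2
  always at: 2
  eat tall: 2
  catch market: 1
  market always: 1
  … (13 more, each ≤ 1)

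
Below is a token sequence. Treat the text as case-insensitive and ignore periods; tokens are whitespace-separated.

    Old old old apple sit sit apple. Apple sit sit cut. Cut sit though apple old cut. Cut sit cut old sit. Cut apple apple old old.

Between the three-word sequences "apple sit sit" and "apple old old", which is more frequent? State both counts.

"apple sit sit" (2 vs 1)

"apple sit sit": 2 occurrences
"apple old old": 1 occurrence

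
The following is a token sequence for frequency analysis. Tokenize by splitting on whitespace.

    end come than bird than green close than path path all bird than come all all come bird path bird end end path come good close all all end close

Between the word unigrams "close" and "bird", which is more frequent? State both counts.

"close": 3 occurrences
"bird": 4 occurrences

"bird" (4 vs 3)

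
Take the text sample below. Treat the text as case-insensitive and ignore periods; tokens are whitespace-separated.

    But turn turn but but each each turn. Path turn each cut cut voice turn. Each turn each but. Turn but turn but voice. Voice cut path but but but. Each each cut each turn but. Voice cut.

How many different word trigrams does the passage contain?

38 tokens → 36 trigram windows in total.
Repeated trigrams (each contributes count−1 duplicates):
  but but each: 2
  but each each: 2
  but turn but: 2
  turn but voice: 2
4 duplicate windows → 36 − 4 = 32 distinct.

32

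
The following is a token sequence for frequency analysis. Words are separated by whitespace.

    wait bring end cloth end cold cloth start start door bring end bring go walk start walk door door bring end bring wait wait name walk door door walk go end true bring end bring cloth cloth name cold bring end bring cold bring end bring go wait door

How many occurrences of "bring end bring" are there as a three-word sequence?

Scanning the 47 overlapping trigram windows for "bring end bring":
  position 11–13: bring end bring
  position 20–22: bring end bring
  position 33–35: bring end bring
  position 40–42: bring end bring
  position 44–46: bring end bring

5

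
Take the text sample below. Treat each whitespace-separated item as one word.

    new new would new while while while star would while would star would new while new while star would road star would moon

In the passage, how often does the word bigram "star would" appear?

Scanning the 22 overlapping bigram windows for "star would":
  position 8–9: star would
  position 12–13: star would
  position 18–19: star would
  position 21–22: star would

4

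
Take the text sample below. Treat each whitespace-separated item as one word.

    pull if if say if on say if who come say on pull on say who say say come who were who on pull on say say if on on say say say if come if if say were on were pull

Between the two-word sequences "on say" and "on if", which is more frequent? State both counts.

"on say": 4 occurrences
"on if": 0 occurrences

"on say" (4 vs 0)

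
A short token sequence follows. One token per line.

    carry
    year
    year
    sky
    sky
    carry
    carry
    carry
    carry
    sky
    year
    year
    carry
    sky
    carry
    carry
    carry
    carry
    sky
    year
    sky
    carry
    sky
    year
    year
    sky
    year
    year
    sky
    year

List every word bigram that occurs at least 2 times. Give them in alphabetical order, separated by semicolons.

Bigram counts meeting the condition (at least 2 times):
  carry carry: 6
  carry sky: 4
  sky carry: 3
  sky year: 5
  year sky: 4
  year year: 4

carry carry; carry sky; sky carry; sky year; year sky; year year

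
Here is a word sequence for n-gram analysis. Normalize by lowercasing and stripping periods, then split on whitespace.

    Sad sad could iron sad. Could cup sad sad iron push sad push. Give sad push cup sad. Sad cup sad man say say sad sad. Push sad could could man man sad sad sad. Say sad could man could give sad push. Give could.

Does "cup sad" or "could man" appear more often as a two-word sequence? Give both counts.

"cup sad": 3 occurrences
"could man": 2 occurrences

"cup sad" (3 vs 2)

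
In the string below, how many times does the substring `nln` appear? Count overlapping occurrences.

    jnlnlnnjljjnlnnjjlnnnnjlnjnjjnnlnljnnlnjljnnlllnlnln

7

Sliding a length-3 window over the 52 characters (50 positions):
  position 2–4: nln
  position 4–6: nln
  position 12–14: nln
  position 31–33: nln
  position 37–39: nln
  position 48–50: nln
  position 50–52: nln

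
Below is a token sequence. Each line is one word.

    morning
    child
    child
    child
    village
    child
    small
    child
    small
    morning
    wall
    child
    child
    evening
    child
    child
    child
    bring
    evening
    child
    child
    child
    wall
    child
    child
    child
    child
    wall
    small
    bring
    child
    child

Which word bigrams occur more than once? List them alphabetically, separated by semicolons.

Bigram counts meeting the condition (more than once):
  child child: 11
  child small: 2
  child wall: 2
  evening child: 2
  wall child: 2

child child; child small; child wall; evening child; wall child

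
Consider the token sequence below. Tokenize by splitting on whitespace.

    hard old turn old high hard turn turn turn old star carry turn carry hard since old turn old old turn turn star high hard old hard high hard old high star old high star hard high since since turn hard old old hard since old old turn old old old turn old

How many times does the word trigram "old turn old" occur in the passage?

Scanning the 51 overlapping trigram windows for "old turn old":
  position 2–4: old turn old
  position 17–19: old turn old
  position 47–49: old turn old
  position 51–53: old turn old

4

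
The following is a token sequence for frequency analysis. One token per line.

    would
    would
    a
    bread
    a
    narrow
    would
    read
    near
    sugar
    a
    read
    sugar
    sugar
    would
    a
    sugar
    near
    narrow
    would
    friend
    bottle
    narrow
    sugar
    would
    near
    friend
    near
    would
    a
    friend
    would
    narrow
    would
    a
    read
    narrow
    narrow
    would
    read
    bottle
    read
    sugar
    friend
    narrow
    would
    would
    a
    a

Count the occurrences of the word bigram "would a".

5

Scanning the 48 overlapping bigram windows for "would a":
  position 2–3: would a
  position 15–16: would a
  position 29–30: would a
  position 34–35: would a
  position 47–48: would a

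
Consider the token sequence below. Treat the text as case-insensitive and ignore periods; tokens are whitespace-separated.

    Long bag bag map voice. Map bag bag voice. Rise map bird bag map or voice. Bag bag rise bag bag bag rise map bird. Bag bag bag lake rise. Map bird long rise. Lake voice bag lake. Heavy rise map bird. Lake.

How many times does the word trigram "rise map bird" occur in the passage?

4

Scanning the 41 overlapping trigram windows for "rise map bird":
  position 10–12: rise map bird
  position 23–25: rise map bird
  position 30–32: rise map bird
  position 40–42: rise map bird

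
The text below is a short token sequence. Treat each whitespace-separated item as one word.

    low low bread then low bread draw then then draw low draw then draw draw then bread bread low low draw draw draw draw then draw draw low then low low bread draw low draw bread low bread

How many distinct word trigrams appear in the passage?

38 tokens → 36 trigram windows in total.
Repeated trigrams (each contributes count−1 duplicates):
  draw draw draw: 2
  draw draw then: 2
  draw low draw: 2
  draw then draw: 2
  low bread draw: 2
  low low bread: 2
  then draw draw: 2
7 duplicate windows → 36 − 7 = 29 distinct.

29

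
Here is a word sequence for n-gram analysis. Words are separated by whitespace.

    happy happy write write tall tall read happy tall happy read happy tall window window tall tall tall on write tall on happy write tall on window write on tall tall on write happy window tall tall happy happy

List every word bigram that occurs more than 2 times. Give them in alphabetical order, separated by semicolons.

Bigram counts meeting the condition (more than 2 times):
  tall on: 4
  tall tall: 5
  write tall: 3

tall on; tall tall; write tall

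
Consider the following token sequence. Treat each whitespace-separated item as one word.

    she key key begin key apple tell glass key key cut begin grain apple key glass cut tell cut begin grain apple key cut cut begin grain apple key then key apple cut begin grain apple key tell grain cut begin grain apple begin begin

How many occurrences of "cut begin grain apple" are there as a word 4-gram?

5

Scanning the 42 overlapping 4-gram windows for "cut begin grain apple":
  position 11–14: cut begin grain apple
  position 19–22: cut begin grain apple
  position 25–28: cut begin grain apple
  position 33–36: cut begin grain apple
  position 40–43: cut begin grain apple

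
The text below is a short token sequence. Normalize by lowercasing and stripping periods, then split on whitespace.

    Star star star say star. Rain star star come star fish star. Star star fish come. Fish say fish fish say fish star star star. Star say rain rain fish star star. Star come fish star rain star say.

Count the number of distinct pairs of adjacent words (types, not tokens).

39 tokens → 38 bigram windows in total.
Repeated bigrams (each contributes count−1 duplicates):
  star star: 10
  fish star: 4
  star say: 3
  come fish: 2
  fish say: 2
  rain star: 2
  say fish: 2
  star come: 2
  … (2 more repeated)
21 duplicate windows → 38 − 21 = 17 distinct.

17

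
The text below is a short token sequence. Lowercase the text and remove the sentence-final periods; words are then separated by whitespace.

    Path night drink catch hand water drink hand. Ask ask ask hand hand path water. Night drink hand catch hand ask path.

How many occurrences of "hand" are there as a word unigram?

Scanning the 22 tokens for "hand":
  position 5: hand
  position 8: hand
  position 12: hand
  position 13: hand
  position 18: hand
  position 20: hand

6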